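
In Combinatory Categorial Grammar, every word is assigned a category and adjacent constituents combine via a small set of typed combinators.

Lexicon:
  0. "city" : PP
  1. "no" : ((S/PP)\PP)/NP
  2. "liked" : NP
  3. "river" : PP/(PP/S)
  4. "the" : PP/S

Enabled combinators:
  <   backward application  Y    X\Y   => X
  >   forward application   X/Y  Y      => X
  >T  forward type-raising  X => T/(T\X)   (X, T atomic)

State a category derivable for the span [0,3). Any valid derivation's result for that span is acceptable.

[0,5] S   >
  [0,3] S/PP   <
    [0,1] "city" : PP
    [1,3] (S/PP)\PP   >
      [1,2] "no" : ((S/PP)\PP)/NP
      [2,3] "liked" : NP
  [3,5] PP   >
    [3,4] "river" : PP/(PP/S)
    [4,5] "the" : PP/S

S/PP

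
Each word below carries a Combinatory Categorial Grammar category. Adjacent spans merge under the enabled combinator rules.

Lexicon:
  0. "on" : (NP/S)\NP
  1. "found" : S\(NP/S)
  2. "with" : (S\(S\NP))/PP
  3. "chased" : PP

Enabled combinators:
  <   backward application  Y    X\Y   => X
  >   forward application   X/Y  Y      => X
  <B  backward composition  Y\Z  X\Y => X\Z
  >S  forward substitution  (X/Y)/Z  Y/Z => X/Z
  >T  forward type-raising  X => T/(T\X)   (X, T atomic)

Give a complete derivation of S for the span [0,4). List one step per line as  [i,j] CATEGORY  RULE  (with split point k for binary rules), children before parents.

[0,4] S   <
  [0,2] S\NP   <B
    [0,1] "on" : (NP/S)\NP
    [1,2] "found" : S\(NP/S)
  [2,4] S\(S\NP)   >
    [2,3] "with" : (S\(S\NP))/PP
    [3,4] "chased" : PP

[0,1] (NP/S)\NP  lex  "on"
[1,2] S\(NP/S)  lex  "found"
[0,2] S\NP  <B  k=1
[2,3] (S\(S\NP))/PP  lex  "with"
[3,4] PP  lex  "chased"
[2,4] S\(S\NP)  >  k=3
[0,4] S  <  k=2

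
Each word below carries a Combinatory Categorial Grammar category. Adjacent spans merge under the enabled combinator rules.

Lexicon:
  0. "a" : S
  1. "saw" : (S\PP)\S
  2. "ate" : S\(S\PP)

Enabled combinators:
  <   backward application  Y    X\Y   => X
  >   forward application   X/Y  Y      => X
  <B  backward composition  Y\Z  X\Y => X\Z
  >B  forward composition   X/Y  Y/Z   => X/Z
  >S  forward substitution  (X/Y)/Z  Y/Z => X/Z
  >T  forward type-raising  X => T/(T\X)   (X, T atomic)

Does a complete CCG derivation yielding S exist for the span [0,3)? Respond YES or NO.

[0,3] S   <
  [0,2] S\PP   <
    [0,1] "a" : S
    [1,2] "saw" : (S\PP)\S
  [2,3] "ate" : S\(S\PP)

YES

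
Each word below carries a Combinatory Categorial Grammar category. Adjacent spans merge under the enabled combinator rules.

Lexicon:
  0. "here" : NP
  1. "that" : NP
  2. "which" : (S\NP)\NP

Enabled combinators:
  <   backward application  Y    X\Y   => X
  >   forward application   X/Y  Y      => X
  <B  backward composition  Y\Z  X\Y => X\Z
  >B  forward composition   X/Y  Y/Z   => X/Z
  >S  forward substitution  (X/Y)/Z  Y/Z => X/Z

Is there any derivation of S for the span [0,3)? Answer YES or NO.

YES

[0,3] S   <
  [0,1] "here" : NP
  [1,3] S\NP   <
    [1,2] "that" : NP
    [2,3] "which" : (S\NP)\NP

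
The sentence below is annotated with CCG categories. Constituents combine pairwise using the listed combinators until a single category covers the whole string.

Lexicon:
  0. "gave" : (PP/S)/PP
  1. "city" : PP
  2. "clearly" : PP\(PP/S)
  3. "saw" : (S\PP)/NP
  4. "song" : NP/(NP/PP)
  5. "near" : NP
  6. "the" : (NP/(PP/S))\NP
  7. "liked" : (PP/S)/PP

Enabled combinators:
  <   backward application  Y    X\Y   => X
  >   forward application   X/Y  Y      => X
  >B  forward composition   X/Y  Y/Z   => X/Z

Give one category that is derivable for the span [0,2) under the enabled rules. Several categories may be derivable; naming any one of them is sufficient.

PP/S

[0,8] S   <
  [0,3] PP   <
    [0,2] PP/S   >
      [0,1] "gave" : (PP/S)/PP
      [1,2] "city" : PP
    [2,3] "clearly" : PP\(PP/S)
  [3,8] S\PP   >
    [3,4] "saw" : (S\PP)/NP
    [4,8] NP   >
      [4,5] "song" : NP/(NP/PP)
      [5,8] NP/PP   >B
        [5,7] NP/(PP/S)   <
          [5,6] "near" : NP
          [6,7] "the" : (NP/(PP/S))\NP
        [7,8] "liked" : (PP/S)/PP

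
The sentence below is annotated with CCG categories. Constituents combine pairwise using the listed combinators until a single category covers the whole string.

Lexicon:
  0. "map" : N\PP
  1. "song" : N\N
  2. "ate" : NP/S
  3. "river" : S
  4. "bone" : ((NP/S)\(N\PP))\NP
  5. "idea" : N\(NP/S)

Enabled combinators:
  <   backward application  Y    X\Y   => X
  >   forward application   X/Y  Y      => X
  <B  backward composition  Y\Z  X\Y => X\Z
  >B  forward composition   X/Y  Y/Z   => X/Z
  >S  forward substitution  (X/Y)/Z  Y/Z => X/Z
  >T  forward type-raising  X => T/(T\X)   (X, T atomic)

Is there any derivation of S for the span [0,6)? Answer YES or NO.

NO

N\PP N\N NP/S S ((NP/S)\(N\PP))\NP N\(NP/S)
CKY chart[0,6] = {N, N/(N\N), NP/(NP\N), PP/(PP\N), S/(S\N)}; S ∉ chart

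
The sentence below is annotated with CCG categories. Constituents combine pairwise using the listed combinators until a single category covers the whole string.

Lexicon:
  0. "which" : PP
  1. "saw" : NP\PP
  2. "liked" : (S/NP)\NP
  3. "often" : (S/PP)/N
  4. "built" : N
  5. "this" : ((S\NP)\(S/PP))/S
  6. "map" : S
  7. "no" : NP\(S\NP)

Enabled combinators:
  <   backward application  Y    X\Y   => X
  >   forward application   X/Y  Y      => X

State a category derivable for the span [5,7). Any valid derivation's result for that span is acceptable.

[0,8] S   >
  [0,3] S/NP   <
    [0,2] NP   <
      [0,1] "which" : PP
      [1,2] "saw" : NP\PP
    [2,3] "liked" : (S/NP)\NP
  [3,8] NP   <
    [3,7] S\NP   <
      [3,5] S/PP   >
        [3,4] "often" : (S/PP)/N
        [4,5] "built" : N
      [5,7] (S\NP)\(S/PP)   >
        [5,6] "this" : ((S\NP)\(S/PP))/S
        [6,7] "map" : S
    [7,8] "no" : NP\(S\NP)

(S\NP)\(S/PP)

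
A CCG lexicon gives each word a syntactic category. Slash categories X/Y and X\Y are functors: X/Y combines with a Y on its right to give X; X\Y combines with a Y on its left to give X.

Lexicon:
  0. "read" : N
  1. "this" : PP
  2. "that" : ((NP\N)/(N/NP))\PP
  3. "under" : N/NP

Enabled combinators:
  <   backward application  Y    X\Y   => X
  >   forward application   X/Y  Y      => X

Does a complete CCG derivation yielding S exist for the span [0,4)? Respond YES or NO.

NO

N PP ((NP\N)/(N/NP))\PP N/NP
CKY chart[0,4] = {NP}; S ∉ chart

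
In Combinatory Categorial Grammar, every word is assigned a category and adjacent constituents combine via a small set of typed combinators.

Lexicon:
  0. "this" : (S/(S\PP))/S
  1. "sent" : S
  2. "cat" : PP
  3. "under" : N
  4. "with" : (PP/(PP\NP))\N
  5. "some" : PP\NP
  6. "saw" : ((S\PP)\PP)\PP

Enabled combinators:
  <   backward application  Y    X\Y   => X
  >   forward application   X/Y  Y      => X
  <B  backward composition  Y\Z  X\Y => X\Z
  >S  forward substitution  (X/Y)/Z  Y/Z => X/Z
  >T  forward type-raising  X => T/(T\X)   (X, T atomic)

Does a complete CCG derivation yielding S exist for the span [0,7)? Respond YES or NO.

[0,7] S   >
  [0,2] S/(S\PP)   >
    [0,1] "this" : (S/(S\PP))/S
    [1,2] "sent" : S
  [2,7] S\PP   <
    [2,3] "cat" : PP
    [3,7] (S\PP)\PP   <
      [3,6] PP   >
        [3,5] PP/(PP\NP)   <
          [3,4] "under" : N
          [4,5] "with" : (PP/(PP\NP))\N
        [5,6] "some" : PP\NP
      [6,7] "saw" : ((S\PP)\PP)\PP

YES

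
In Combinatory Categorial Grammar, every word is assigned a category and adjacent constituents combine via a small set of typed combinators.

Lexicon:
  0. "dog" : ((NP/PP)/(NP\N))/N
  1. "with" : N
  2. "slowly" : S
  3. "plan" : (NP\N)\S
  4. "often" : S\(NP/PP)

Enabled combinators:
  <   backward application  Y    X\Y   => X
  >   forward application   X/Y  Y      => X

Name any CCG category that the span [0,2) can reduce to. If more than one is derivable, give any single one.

(NP/PP)/(NP\N)

[0,5] S   <
  [0,4] NP/PP   >
    [0,2] (NP/PP)/(NP\N)   >
      [0,1] "dog" : ((NP/PP)/(NP\N))/N
      [1,2] "with" : N
    [2,4] NP\N   <
      [2,3] "slowly" : S
      [3,4] "plan" : (NP\N)\S
  [4,5] "often" : S\(NP/PP)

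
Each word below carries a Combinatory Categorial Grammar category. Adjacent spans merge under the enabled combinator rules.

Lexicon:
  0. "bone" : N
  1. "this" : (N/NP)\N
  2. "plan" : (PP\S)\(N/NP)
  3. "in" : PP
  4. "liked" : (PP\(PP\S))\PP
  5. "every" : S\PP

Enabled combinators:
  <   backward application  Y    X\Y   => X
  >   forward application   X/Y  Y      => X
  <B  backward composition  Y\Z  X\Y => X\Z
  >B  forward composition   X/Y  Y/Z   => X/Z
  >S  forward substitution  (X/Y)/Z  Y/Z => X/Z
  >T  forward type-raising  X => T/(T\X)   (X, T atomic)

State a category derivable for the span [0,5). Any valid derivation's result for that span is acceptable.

PP

[0,6] S   <
  [0,5] PP   <
    [0,3] PP\S   <
      [0,2] N/NP   <
        [0,1] "bone" : N
        [1,2] "this" : (N/NP)\N
      [2,3] "plan" : (PP\S)\(N/NP)
    [3,5] PP\(PP\S)   <
      [3,4] "in" : PP
      [4,5] "liked" : (PP\(PP\S))\PP
  [5,6] "every" : S\PP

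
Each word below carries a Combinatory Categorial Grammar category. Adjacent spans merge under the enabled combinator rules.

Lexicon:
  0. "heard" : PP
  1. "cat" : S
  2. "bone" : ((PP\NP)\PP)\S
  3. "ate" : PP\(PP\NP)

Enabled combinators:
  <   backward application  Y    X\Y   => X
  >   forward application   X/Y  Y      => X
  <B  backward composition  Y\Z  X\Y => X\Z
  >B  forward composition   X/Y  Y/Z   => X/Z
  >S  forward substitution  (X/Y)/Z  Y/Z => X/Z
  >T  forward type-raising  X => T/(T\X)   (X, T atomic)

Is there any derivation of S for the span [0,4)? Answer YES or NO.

NO

PP S ((PP\NP)\PP)\S PP\(PP\NP)
CKY chart[0,4] = {N/(N\PP), NP/(NP\PP), PP, PP/(PP\PP), S/(S\PP)}; S ∉ chart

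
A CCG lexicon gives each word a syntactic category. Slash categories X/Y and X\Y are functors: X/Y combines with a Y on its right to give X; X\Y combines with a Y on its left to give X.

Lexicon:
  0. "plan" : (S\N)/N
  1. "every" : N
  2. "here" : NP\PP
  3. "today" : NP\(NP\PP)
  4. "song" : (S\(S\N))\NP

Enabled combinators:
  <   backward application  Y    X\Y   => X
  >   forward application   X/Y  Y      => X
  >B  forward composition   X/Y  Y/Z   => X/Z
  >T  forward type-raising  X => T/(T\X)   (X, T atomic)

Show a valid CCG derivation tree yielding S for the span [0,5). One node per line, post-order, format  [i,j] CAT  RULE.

[0,5] S   <
  [0,2] S\N   >
    [0,1] "plan" : (S\N)/N
    [1,2] "every" : N
  [2,5] S\(S\N)   <
    [2,4] NP   <
      [2,3] "here" : NP\PP
      [3,4] "today" : NP\(NP\PP)
    [4,5] "song" : (S\(S\N))\NP

[0,1] (S\N)/N  lex  "plan"
[1,2] N  lex  "every"
[0,2] S\N  >  k=1
[2,3] NP\PP  lex  "here"
[3,4] NP\(NP\PP)  lex  "today"
[2,4] NP  <  k=3
[4,5] (S\(S\N))\NP  lex  "song"
[2,5] S\(S\N)  <  k=4
[0,5] S  <  k=2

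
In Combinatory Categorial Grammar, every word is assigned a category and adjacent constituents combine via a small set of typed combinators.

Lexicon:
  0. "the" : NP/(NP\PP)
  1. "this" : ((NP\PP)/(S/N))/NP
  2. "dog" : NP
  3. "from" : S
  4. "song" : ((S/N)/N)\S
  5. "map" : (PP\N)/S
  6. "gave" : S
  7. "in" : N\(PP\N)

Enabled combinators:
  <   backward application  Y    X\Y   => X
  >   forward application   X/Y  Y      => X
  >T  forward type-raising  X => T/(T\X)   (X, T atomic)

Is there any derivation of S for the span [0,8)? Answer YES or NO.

NP/(NP\PP) ((NP\PP)/(S/N))/NP NP S ((S/N)/N)\S (PP\N)/S S N\(PP\N)
CKY chart[0,8] = {N/(N\NP), NP, NP/(NP\NP), PP/(PP\NP), S/(S\NP)}; S ∉ chart

NO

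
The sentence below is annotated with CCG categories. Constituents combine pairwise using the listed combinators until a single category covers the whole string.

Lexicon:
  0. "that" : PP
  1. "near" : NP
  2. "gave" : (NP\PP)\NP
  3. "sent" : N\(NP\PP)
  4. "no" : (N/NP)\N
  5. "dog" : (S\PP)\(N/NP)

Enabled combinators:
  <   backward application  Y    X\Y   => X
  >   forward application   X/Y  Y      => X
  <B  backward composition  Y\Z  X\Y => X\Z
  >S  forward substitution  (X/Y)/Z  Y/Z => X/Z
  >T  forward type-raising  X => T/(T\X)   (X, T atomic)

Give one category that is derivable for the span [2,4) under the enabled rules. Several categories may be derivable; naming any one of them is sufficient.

N\NP

[0,6] S   <
  [0,1] "that" : PP
  [1,6] S\PP   <
    [1,5] N/NP   <
      [1,4] N   <
        [1,2] "near" : NP
        [2,4] N\NP   <B
          [2,3] "gave" : (NP\PP)\NP
          [3,4] "sent" : N\(NP\PP)
      [4,5] "no" : (N/NP)\N
    [5,6] "dog" : (S\PP)\(N/NP)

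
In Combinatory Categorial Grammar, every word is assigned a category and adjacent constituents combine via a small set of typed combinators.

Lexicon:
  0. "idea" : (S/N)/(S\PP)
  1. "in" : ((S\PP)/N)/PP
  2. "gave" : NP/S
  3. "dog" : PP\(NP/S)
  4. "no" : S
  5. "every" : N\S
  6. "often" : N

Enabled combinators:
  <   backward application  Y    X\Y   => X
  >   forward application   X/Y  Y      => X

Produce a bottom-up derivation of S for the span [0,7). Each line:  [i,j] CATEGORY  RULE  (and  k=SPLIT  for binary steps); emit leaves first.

[0,1] (S/N)/(S\PP)  lex  "idea"
[1,2] ((S\PP)/N)/PP  lex  "in"
[2,3] NP/S  lex  "gave"
[3,4] PP\(NP/S)  lex  "dog"
[2,4] PP  <  k=3
[1,4] (S\PP)/N  >  k=2
[4,5] S  lex  "no"
[5,6] N\S  lex  "every"
[4,6] N  <  k=5
[1,6] S\PP  >  k=4
[0,6] S/N  >  k=1
[6,7] N  lex  "often"
[0,7] S  >  k=6

[0,7] S   >
  [0,6] S/N   >
    [0,1] "idea" : (S/N)/(S\PP)
    [1,6] S\PP   >
      [1,4] (S\PP)/N   >
        [1,2] "in" : ((S\PP)/N)/PP
        [2,4] PP   <
          [2,3] "gave" : NP/S
          [3,4] "dog" : PP\(NP/S)
      [4,6] N   <
        [4,5] "no" : S
        [5,6] "every" : N\S
  [6,7] "often" : N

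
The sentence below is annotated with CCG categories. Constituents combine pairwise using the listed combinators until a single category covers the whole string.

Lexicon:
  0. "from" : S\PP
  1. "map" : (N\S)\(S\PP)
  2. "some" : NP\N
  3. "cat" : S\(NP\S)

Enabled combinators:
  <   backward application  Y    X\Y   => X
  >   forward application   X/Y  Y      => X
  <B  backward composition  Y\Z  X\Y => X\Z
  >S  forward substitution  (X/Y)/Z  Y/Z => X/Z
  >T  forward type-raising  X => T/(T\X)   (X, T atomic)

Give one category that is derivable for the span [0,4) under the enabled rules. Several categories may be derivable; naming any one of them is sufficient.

[0,4] S   <
  [0,3] NP\S   <B
    [0,2] N\S   <
      [0,1] "from" : S\PP
      [1,2] "map" : (N\S)\(S\PP)
    [2,3] "some" : NP\N
  [3,4] "cat" : S\(NP\S)

S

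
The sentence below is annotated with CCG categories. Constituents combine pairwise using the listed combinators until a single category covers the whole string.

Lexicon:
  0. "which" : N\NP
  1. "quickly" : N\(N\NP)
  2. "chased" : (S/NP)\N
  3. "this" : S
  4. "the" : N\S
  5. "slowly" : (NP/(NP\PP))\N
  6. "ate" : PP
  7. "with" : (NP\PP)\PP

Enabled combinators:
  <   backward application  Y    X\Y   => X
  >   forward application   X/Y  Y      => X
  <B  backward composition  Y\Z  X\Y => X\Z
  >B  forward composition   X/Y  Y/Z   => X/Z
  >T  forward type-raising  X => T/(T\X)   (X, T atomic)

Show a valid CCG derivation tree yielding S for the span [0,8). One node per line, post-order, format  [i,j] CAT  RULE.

[0,1] N\NP  lex  "which"
[1,2] N\(N\NP)  lex  "quickly"
[0,2] N  <  k=1
[2,3] (S/NP)\N  lex  "chased"
[0,3] S/NP  <  k=2
[3,4] S  lex  "this"
[4,5] N\S  lex  "the"
[3,5] N  <  k=4
[5,6] (NP/(NP\PP))\N  lex  "slowly"
[3,6] NP/(NP\PP)  <  k=5
[6,7] PP  lex  "ate"
[7,8] (NP\PP)\PP  lex  "with"
[6,8] NP\PP  <  k=7
[3,8] NP  >  k=6
[0,8] S  >  k=3

[0,8] S   >
  [0,3] S/NP   <
    [0,2] N   <
      [0,1] "which" : N\NP
      [1,2] "quickly" : N\(N\NP)
    [2,3] "chased" : (S/NP)\N
  [3,8] NP   >
    [3,6] NP/(NP\PP)   <
      [3,5] N   <
        [3,4] "this" : S
        [4,5] "the" : N\S
      [5,6] "slowly" : (NP/(NP\PP))\N
    [6,8] NP\PP   <
      [6,7] "ate" : PP
      [7,8] "with" : (NP\PP)\PP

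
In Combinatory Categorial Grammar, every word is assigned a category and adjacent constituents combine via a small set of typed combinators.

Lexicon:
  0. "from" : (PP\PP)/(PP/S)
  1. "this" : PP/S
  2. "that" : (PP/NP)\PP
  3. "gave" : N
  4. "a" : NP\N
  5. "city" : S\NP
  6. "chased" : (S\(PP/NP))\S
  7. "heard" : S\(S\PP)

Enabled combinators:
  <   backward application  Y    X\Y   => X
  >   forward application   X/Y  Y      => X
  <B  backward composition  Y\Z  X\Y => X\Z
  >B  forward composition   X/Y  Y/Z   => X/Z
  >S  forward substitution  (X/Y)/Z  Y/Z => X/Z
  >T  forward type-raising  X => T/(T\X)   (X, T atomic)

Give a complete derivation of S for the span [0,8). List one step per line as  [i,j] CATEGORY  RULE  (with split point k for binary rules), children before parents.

[0,8] S   <
  [0,7] S\PP   <B
    [0,2] PP\PP   >
      [0,1] "from" : (PP\PP)/(PP/S)
      [1,2] "this" : PP/S
    [2,7] S\PP   <B
      [2,3] "that" : (PP/NP)\PP
      [3,7] S\(PP/NP)   <
        [3,6] S   <
          [3,4] "gave" : N
          [4,6] S\N   <B
            [4,5] "a" : NP\N
            [5,6] "city" : S\NP
        [6,7] "chased" : (S\(PP/NP))\S
  [7,8] "heard" : S\(S\PP)

[0,1] (PP\PP)/(PP/S)  lex  "from"
[1,2] PP/S  lex  "this"
[0,2] PP\PP  >  k=1
[2,3] (PP/NP)\PP  lex  "that"
[3,4] N  lex  "gave"
[4,5] NP\N  lex  "a"
[5,6] S\NP  lex  "city"
[4,6] S\N  <B  k=5
[3,6] S  <  k=4
[6,7] (S\(PP/NP))\S  lex  "chased"
[3,7] S\(PP/NP)  <  k=6
[2,7] S\PP  <B  k=3
[0,7] S\PP  <B  k=2
[7,8] S\(S\PP)  lex  "heard"
[0,8] S  <  k=7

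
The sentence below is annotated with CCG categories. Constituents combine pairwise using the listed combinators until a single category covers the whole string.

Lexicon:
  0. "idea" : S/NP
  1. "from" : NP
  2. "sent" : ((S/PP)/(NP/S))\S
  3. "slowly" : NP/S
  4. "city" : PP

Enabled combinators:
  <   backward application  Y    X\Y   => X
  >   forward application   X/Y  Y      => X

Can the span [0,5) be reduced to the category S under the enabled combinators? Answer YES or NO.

YES

[0,5] S   >
  [0,4] S/PP   >
    [0,3] (S/PP)/(NP/S)   <
      [0,2] S   >
        [0,1] "idea" : S/NP
        [1,2] "from" : NP
      [2,3] "sent" : ((S/PP)/(NP/S))\S
    [3,4] "slowly" : NP/S
  [4,5] "city" : PP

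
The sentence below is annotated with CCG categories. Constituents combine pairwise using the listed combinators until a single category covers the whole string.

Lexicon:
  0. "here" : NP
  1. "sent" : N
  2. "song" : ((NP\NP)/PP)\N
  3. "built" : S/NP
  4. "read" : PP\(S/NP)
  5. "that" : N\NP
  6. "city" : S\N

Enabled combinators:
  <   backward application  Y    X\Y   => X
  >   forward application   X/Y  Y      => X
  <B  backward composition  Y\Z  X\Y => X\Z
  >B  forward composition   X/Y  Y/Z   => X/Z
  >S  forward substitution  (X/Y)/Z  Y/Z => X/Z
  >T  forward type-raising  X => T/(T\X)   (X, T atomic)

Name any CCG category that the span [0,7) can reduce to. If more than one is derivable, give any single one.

[0,7] S   <
  [0,1] "here" : NP
  [1,7] S\NP   <B
    [1,5] NP\NP   >
      [1,3] (NP\NP)/PP   <
        [1,2] "sent" : N
        [2,3] "song" : ((NP\NP)/PP)\N
      [3,5] PP   <
        [3,4] "built" : S/NP
        [4,5] "read" : PP\(S/NP)
    [5,7] S\NP   <B
      [5,6] "that" : N\NP
      [6,7] "city" : S\N

S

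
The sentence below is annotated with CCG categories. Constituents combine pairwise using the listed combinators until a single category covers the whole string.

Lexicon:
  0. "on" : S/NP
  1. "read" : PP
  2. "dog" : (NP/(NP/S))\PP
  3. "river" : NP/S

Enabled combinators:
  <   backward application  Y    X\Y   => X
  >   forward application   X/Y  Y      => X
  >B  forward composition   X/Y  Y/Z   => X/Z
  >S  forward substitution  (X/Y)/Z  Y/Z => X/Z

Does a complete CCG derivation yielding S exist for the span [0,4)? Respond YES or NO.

[0,4] S   >
  [0,1] "on" : S/NP
  [1,4] NP   >
    [1,3] NP/(NP/S)   <
      [1,2] "read" : PP
      [2,3] "dog" : (NP/(NP/S))\PP
    [3,4] "river" : NP/S

YES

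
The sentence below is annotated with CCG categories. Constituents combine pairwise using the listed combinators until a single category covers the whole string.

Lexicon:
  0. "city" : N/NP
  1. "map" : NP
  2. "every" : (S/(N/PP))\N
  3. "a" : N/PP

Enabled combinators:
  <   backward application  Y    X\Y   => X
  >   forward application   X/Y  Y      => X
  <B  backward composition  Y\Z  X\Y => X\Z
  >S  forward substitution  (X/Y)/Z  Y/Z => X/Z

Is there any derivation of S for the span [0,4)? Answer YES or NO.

[0,4] S   >
  [0,3] S/(N/PP)   <
    [0,2] N   >
      [0,1] "city" : N/NP
      [1,2] "map" : NP
    [2,3] "every" : (S/(N/PP))\N
  [3,4] "a" : N/PP

YES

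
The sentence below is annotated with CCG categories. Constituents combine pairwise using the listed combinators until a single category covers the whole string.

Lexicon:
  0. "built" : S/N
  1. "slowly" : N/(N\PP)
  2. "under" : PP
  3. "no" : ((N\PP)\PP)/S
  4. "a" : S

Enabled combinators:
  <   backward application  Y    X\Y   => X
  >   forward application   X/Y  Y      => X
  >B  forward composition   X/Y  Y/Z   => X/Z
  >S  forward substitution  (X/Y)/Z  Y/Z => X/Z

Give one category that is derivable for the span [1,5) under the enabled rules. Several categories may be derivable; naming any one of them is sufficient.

N

[0,5] S   >
  [0,1] "built" : S/N
  [1,5] N   >
    [1,2] "slowly" : N/(N\PP)
    [2,5] N\PP   <
      [2,3] "under" : PP
      [3,5] (N\PP)\PP   >
        [3,4] "no" : ((N\PP)\PP)/S
        [4,5] "a" : S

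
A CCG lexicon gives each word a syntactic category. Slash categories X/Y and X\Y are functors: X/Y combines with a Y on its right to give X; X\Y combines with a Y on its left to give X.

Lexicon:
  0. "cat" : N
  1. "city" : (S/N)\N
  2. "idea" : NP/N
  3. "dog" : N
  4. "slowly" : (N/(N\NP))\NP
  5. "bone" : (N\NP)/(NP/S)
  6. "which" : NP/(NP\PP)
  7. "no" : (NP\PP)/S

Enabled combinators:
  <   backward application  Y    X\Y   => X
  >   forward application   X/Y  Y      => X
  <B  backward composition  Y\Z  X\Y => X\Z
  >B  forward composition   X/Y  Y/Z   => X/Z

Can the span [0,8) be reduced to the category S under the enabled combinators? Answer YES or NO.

YES

[0,8] S   >
  [0,2] S/N   <
    [0,1] "cat" : N
    [1,2] "city" : (S/N)\N
  [2,8] N   >
    [2,5] N/(N\NP)   <
      [2,4] NP   >
        [2,3] "idea" : NP/N
        [3,4] "dog" : N
      [4,5] "slowly" : (N/(N\NP))\NP
    [5,8] N\NP   >
      [5,6] "bone" : (N\NP)/(NP/S)
      [6,8] NP/S   >B
        [6,7] "which" : NP/(NP\PP)
        [7,8] "no" : (NP\PP)/S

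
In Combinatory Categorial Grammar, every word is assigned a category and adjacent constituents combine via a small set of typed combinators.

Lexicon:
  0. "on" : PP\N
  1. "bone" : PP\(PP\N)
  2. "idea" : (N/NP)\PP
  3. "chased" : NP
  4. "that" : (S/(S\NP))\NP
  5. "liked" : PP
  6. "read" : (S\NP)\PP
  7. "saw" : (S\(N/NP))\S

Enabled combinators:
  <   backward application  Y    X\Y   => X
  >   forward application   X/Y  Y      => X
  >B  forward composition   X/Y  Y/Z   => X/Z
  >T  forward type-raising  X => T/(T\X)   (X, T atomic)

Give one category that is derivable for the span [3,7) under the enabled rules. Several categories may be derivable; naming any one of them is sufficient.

[0,8] S   <
  [0,3] N/NP   <
    [0,2] PP   <
      [0,1] "on" : PP\N
      [1,2] "bone" : PP\(PP\N)
    [2,3] "idea" : (N/NP)\PP
  [3,8] S\(N/NP)   <
    [3,7] S   >
      [3,5] S/(S\NP)   <
        [3,4] "chased" : NP
        [4,5] "that" : (S/(S\NP))\NP
      [5,7] S\NP   <
        [5,6] "liked" : PP
        [6,7] "read" : (S\NP)\PP
    [7,8] "saw" : (S\(N/NP))\S

S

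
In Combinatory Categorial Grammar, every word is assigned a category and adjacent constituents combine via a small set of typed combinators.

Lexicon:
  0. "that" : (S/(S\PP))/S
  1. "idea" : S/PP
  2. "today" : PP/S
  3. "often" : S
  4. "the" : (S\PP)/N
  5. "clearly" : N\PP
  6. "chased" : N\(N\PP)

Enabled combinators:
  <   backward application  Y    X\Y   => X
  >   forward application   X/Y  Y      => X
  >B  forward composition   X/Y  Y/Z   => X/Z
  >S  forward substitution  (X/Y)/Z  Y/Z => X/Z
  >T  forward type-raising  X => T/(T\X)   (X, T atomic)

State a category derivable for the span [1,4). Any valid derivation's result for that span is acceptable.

[0,7] S   >
  [0,4] S/(S\PP)   >
    [0,1] "that" : (S/(S\PP))/S
    [1,4] S   >
      [1,2] "idea" : S/PP
      [2,4] PP   >
        [2,3] "today" : PP/S
        [3,4] "often" : S
  [4,7] S\PP   >
    [4,5] "the" : (S\PP)/N
    [5,7] N   <
      [5,6] "clearly" : N\PP
      [6,7] "chased" : N\(N\PP)

S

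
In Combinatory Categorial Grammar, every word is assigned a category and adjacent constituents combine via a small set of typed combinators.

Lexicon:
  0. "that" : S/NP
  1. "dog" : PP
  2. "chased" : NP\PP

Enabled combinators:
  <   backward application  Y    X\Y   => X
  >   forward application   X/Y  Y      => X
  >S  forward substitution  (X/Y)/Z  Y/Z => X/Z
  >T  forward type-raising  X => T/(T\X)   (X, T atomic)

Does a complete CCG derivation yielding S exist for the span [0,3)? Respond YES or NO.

[0,3] S   >
  [0,1] "that" : S/NP
  [1,3] NP   <
    [1,2] "dog" : PP
    [2,3] "chased" : NP\PP

YES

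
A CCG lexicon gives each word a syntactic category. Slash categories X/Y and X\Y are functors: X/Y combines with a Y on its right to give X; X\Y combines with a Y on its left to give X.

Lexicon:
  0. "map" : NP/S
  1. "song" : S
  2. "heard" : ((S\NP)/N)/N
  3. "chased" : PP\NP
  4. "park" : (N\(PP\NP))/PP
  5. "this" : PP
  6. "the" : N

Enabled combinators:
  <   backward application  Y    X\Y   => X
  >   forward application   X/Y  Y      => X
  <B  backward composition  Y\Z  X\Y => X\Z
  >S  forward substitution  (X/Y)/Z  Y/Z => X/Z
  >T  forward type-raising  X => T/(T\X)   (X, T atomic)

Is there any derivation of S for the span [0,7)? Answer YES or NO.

YES

[0,7] S   <
  [0,2] NP   >
    [0,1] "map" : NP/S
    [1,2] "song" : S
  [2,7] S\NP   >
    [2,6] (S\NP)/N   >
      [2,3] "heard" : ((S\NP)/N)/N
      [3,6] N   <
        [3,4] "chased" : PP\NP
        [4,6] N\(PP\NP)   >
          [4,5] "park" : (N\(PP\NP))/PP
          [5,6] "this" : PP
    [6,7] "the" : N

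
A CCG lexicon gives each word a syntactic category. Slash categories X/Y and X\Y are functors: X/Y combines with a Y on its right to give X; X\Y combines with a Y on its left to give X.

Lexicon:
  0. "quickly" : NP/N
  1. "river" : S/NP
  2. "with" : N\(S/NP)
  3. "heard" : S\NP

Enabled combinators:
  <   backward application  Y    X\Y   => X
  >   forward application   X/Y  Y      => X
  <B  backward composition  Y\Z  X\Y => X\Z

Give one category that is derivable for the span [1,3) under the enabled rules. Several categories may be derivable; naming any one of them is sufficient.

[0,4] S   <
  [0,3] NP   >
    [0,1] "quickly" : NP/N
    [1,3] N   <
      [1,2] "river" : S/NP
      [2,3] "with" : N\(S/NP)
  [3,4] "heard" : S\NP

N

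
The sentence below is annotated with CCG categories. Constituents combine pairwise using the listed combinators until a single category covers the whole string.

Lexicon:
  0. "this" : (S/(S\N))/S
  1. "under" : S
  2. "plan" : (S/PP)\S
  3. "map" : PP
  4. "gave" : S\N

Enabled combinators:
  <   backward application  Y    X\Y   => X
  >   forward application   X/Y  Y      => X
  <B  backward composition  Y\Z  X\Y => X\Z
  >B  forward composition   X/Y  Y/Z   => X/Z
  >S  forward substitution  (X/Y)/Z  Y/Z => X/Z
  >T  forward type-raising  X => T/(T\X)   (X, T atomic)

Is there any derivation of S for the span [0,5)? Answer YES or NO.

[0,5] S   >
  [0,4] S/(S\N)   >
    [0,1] "this" : (S/(S\N))/S
    [1,4] S   >
      [1,3] S/PP   <
        [1,2] "under" : S
        [2,3] "plan" : (S/PP)\S
      [3,4] "map" : PP
  [4,5] "gave" : S\N

YES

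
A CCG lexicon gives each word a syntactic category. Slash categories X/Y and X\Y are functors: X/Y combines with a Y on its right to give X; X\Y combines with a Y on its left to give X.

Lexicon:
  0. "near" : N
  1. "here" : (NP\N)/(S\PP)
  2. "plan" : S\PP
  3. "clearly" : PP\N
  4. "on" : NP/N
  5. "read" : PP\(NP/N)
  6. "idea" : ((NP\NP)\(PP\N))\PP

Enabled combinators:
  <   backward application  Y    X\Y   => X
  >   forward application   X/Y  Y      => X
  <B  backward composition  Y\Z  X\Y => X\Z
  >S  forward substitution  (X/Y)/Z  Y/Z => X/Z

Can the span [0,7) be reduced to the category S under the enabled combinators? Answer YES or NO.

N (NP\N)/(S\PP) S\PP PP\N NP/N PP\(NP/N) ((NP\NP)\(PP\N))\PP
CKY chart[0,7] = {NP}; S ∉ chart

NO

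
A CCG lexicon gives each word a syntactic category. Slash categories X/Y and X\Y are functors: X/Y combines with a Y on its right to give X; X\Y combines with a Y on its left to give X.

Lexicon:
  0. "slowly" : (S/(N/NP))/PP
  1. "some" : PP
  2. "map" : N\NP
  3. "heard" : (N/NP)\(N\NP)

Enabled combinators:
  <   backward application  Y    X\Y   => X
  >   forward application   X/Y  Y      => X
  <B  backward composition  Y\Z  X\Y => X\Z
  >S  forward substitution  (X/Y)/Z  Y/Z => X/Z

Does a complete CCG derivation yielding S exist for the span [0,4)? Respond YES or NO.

YES

[0,4] S   >
  [0,2] S/(N/NP)   >
    [0,1] "slowly" : (S/(N/NP))/PP
    [1,2] "some" : PP
  [2,4] N/NP   <
    [2,3] "map" : N\NP
    [3,4] "heard" : (N/NP)\(N\NP)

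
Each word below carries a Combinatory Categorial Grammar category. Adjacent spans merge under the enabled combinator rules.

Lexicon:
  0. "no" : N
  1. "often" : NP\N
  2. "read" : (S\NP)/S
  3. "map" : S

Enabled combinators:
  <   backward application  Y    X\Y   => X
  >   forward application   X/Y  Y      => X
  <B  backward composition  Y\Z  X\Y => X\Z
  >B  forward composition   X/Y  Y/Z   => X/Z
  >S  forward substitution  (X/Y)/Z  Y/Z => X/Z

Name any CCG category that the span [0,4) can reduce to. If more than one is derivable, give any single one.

[0,4] S   <
  [0,2] NP   <
    [0,1] "no" : N
    [1,2] "often" : NP\N
  [2,4] S\NP   >
    [2,3] "read" : (S\NP)/S
    [3,4] "map" : S

S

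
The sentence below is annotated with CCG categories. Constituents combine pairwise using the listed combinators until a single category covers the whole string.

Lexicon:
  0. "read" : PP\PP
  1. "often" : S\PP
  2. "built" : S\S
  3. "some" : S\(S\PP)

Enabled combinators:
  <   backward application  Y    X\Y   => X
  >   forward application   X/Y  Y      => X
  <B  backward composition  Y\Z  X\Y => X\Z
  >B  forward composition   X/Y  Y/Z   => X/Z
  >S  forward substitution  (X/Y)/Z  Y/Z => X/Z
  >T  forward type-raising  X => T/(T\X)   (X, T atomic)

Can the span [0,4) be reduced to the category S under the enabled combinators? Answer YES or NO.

YES

[0,4] S   <
  [0,3] S\PP   <B
    [0,2] S\PP   <B
      [0,1] "read" : PP\PP
      [1,2] "often" : S\PP
    [2,3] "built" : S\S
  [3,4] "some" : S\(S\PP)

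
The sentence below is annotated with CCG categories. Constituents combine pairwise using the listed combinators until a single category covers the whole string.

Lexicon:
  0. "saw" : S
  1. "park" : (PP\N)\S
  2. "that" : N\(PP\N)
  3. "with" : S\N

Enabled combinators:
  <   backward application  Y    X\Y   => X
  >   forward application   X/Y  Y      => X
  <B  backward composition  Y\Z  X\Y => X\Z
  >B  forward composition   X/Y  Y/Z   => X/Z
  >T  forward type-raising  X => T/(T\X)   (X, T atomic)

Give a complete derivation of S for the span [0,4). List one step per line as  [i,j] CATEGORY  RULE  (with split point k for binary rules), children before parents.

[0,4] S   <
  [0,3] N   <
    [0,2] PP\N   <
      [0,1] "saw" : S
      [1,2] "park" : (PP\N)\S
    [2,3] "that" : N\(PP\N)
  [3,4] "with" : S\N

[0,1] S  lex  "saw"
[1,2] (PP\N)\S  lex  "park"
[0,2] PP\N  <  k=1
[2,3] N\(PP\N)  lex  "that"
[0,3] N  <  k=2
[3,4] S\N  lex  "with"
[0,4] S  <  k=3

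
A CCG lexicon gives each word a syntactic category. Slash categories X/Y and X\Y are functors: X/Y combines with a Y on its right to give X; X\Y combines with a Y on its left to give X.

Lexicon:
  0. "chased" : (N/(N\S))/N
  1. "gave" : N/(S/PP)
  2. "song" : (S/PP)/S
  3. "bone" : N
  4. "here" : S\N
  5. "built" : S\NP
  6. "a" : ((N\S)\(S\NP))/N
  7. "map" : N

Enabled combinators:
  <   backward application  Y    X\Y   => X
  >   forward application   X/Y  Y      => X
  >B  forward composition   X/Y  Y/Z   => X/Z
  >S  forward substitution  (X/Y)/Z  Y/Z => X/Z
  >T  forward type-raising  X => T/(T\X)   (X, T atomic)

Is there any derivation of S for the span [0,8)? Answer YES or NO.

NO

(N/(N\S))/N N/(S/PP) (S/PP)/S N S\N S\NP ((N\S)\(S\NP))/N N
CKY chart[0,8] = {(N/(N\S))/(S\N), N, N/(N\N), NP/(NP\N), PP/(PP\N), S/(S\N)}; S ∉ chart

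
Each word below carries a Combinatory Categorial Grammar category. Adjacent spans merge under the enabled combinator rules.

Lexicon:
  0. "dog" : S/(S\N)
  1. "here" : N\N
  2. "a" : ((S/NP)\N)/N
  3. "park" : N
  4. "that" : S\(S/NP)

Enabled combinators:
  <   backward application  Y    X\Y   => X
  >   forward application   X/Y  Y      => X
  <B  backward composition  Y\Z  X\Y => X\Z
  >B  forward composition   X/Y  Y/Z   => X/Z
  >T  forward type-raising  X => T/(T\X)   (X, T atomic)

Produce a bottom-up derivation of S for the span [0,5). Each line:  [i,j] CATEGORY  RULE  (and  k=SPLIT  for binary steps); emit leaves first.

[0,5] S   >
  [0,1] "dog" : S/(S\N)
  [1,5] S\N   <B
    [1,2] "here" : N\N
    [2,5] S\N   <B
      [2,4] (S/NP)\N   >
        [2,3] "a" : ((S/NP)\N)/N
        [3,4] "park" : N
      [4,5] "that" : S\(S/NP)

[0,1] S/(S\N)  lex  "dog"
[1,2] N\N  lex  "here"
[2,3] ((S/NP)\N)/N  lex  "a"
[3,4] N  lex  "park"
[2,4] (S/NP)\N  >  k=3
[4,5] S\(S/NP)  lex  "that"
[2,5] S\N  <B  k=4
[1,5] S\N  <B  k=2
[0,5] S  >  k=1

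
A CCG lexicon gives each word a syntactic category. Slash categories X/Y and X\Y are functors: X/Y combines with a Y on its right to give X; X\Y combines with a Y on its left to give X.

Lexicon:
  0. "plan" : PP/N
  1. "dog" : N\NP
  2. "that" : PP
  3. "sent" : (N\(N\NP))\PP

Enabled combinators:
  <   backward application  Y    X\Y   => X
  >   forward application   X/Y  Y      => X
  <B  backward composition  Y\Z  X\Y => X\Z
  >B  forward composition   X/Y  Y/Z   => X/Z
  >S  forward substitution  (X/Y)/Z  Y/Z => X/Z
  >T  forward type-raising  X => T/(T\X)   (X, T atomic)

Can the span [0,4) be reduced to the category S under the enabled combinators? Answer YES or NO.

NO

PP/N N\NP PP (N\(N\NP))\PP
CKY chart[0,4] = {N/(N\PP), NP/(NP\PP), PP, PP/(N\N), PP/(PP\PP), S/(S\PP)}; S ∉ chart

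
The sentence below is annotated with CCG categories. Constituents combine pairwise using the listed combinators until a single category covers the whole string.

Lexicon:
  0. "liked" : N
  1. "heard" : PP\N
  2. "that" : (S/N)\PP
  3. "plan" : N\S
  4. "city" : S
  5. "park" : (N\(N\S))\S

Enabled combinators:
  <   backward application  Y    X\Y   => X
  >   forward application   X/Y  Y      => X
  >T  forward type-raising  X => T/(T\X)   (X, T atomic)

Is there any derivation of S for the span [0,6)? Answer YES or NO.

[0,6] S   >
  [0,3] S/N   <
    [0,2] PP   <
      [0,1] "liked" : N
      [1,2] "heard" : PP\N
    [2,3] "that" : (S/N)\PP
  [3,6] N   <
    [3,4] "plan" : N\S
    [4,6] N\(N\S)   <
      [4,5] "city" : S
      [5,6] "park" : (N\(N\S))\S

YES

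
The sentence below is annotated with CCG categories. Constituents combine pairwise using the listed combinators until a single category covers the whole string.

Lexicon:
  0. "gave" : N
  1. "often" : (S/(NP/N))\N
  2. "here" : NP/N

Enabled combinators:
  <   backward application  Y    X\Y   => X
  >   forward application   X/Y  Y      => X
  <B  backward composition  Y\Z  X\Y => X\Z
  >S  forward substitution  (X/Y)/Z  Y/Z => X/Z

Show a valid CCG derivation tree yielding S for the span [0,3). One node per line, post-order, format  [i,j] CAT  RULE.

[0,3] S   >
  [0,2] S/(NP/N)   <
    [0,1] "gave" : N
    [1,2] "often" : (S/(NP/N))\N
  [2,3] "here" : NP/N

[0,1] N  lex  "gave"
[1,2] (S/(NP/N))\N  lex  "often"
[0,2] S/(NP/N)  <  k=1
[2,3] NP/N  lex  "here"
[0,3] S  >  k=2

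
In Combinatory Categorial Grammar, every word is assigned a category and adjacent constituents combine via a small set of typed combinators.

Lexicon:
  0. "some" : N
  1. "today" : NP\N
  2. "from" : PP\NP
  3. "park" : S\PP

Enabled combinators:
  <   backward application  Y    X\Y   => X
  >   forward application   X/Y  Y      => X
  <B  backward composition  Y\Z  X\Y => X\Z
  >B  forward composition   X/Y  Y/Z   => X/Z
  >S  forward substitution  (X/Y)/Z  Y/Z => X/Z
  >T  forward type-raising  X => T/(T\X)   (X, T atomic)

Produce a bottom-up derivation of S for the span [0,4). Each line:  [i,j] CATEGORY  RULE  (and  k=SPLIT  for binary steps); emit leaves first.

[0,4] S   <
  [0,3] PP   >
    [0,1] PP/(PP\N)   >T
      [0,1] "some" : N
    [1,3] PP\N   <B
      [1,2] "today" : NP\N
      [2,3] "from" : PP\NP
  [3,4] "park" : S\PP

[0,1] N  lex  "some"
[0,1] PP/(PP\N)  >T
[1,2] NP\N  lex  "today"
[2,3] PP\NP  lex  "from"
[1,3] PP\N  <B  k=2
[0,3] PP  >  k=1
[3,4] S\PP  lex  "park"
[0,4] S  <  k=3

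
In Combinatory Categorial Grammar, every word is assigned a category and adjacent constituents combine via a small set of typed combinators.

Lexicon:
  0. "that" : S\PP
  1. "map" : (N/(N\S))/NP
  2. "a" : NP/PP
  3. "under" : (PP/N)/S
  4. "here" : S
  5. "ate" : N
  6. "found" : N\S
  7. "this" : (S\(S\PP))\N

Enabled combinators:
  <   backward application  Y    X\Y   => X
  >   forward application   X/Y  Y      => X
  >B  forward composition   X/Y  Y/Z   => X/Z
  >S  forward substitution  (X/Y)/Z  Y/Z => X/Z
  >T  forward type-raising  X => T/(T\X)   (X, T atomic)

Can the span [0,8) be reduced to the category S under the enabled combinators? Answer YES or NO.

YES

[0,8] S   <
  [0,1] "that" : S\PP
  [1,8] S\(S\PP)   <
    [1,7] N   >
      [1,6] N/(N\S)   >
        [1,2] "map" : (N/(N\S))/NP
        [2,6] NP   >
          [2,5] NP/N   >B
            [2,3] "a" : NP/PP
            [3,5] PP/N   >
              [3,4] "under" : (PP/N)/S
              [4,5] "here" : S
          [5,6] "ate" : N
      [6,7] "found" : N\S
    [7,8] "this" : (S\(S\PP))\N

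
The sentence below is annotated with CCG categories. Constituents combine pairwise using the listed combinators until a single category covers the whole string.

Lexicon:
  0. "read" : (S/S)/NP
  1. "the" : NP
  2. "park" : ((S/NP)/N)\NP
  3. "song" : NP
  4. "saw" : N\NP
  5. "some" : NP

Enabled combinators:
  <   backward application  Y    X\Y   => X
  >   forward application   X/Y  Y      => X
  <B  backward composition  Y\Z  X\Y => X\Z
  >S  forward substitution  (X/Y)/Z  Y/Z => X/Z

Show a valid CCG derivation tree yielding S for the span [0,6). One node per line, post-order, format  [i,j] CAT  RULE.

[0,1] (S/S)/NP  lex  "read"
[1,2] NP  lex  "the"
[2,3] ((S/NP)/N)\NP  lex  "park"
[1,3] (S/NP)/N  <  k=2
[3,4] NP  lex  "song"
[4,5] N\NP  lex  "saw"
[3,5] N  <  k=4
[1,5] S/NP  >  k=3
[0,5] S/NP  >S  k=1
[5,6] NP  lex  "some"
[0,6] S  >  k=5

[0,6] S   >
  [0,5] S/NP   >S
    [0,1] "read" : (S/S)/NP
    [1,5] S/NP   >
      [1,3] (S/NP)/N   <
        [1,2] "the" : NP
        [2,3] "park" : ((S/NP)/N)\NP
      [3,5] N   <
        [3,4] "song" : NP
        [4,5] "saw" : N\NP
  [5,6] "some" : NP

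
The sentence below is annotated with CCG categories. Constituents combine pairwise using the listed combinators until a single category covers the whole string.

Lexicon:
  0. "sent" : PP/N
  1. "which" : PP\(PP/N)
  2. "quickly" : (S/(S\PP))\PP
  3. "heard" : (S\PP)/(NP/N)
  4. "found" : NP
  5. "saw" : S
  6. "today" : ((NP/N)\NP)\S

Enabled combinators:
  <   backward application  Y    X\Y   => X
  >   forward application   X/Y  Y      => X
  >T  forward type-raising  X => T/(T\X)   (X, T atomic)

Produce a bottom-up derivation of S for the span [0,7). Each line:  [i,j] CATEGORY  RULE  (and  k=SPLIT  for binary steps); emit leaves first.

[0,7] S   >
  [0,3] S/(S\PP)   <
    [0,2] PP   <
      [0,1] "sent" : PP/N
      [1,2] "which" : PP\(PP/N)
    [2,3] "quickly" : (S/(S\PP))\PP
  [3,7] S\PP   >
    [3,4] "heard" : (S\PP)/(NP/N)
    [4,7] NP/N   <
      [4,5] "found" : NP
      [5,7] (NP/N)\NP   <
        [5,6] "saw" : S
        [6,7] "today" : ((NP/N)\NP)\S

[0,1] PP/N  lex  "sent"
[1,2] PP\(PP/N)  lex  "which"
[0,2] PP  <  k=1
[2,3] (S/(S\PP))\PP  lex  "quickly"
[0,3] S/(S\PP)  <  k=2
[3,4] (S\PP)/(NP/N)  lex  "heard"
[4,5] NP  lex  "found"
[5,6] S  lex  "saw"
[6,7] ((NP/N)\NP)\S  lex  "today"
[5,7] (NP/N)\NP  <  k=6
[4,7] NP/N  <  k=5
[3,7] S\PP  >  k=4
[0,7] S  >  k=3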